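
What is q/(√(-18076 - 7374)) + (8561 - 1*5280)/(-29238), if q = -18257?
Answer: -3281/29238 + 18257*I*√1018/5090 ≈ -0.11222 + 114.44*I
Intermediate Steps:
q/(√(-18076 - 7374)) + (8561 - 1*5280)/(-29238) = -18257/√(-18076 - 7374) + (8561 - 1*5280)/(-29238) = -18257*(-I*√1018/5090) + (8561 - 5280)*(-1/29238) = -18257*(-I*√1018/5090) + 3281*(-1/29238) = -(-18257)*I*√1018/5090 - 3281/29238 = 18257*I*√1018/5090 - 3281/29238 = -3281/29238 + 18257*I*√1018/5090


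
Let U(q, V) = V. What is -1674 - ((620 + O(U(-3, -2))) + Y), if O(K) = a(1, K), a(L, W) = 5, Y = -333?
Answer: -1966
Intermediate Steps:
O(K) = 5
-1674 - ((620 + O(U(-3, -2))) + Y) = -1674 - ((620 + 5) - 333) = -1674 - (625 - 333) = -1674 - 1*292 = -1674 - 292 = -1966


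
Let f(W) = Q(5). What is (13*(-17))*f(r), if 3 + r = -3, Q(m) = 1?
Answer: -221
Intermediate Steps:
r = -6 (r = -3 - 3 = -6)
f(W) = 1
(13*(-17))*f(r) = (13*(-17))*1 = -221*1 = -221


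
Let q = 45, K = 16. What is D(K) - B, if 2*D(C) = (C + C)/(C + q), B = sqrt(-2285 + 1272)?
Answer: 16/61 - I*sqrt(1013) ≈ 0.2623 - 31.828*I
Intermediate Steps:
B = I*sqrt(1013) (B = sqrt(-1013) = I*sqrt(1013) ≈ 31.828*I)
D(C) = C/(45 + C) (D(C) = ((C + C)/(C + 45))/2 = ((2*C)/(45 + C))/2 = (2*C/(45 + C))/2 = C/(45 + C))
D(K) - B = 16/(45 + 16) - I*sqrt(1013) = 16/61 - I*sqrt(1013)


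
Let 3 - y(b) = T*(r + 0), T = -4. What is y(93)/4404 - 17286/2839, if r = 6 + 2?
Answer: -76028179/12502956 ≈ -6.0808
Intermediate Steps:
r = 8
y(b) = 35 (y(b) = 3 - (-4)*(8 + 0) = 3 - (-4)*8 = 3 - 1*(-32) = 3 + 32 = 35)
y(93)/4404 - 17286/2839 = 35/4404 - 17286/2839 = -76028179/12502956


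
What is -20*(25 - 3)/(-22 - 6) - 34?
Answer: -128/7 ≈ -18.286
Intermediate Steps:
-20*(25 - 3)/(-22 - 6) - 34 = -440/(-28) - 34 = -440*(-1)/28 - 34 = -20*(-11/14) - 34 = 110/7 - 34 = -128/7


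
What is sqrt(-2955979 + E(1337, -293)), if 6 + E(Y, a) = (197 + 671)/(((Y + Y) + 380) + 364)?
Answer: 3*I*sqrt(959276498231)/1709 ≈ 1719.3*I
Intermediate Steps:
E(Y, a) = -6 + 868/(744 + 2*Y) (E(Y, a) = -6 + (197 + 671)/(((Y + Y) + 380) + 364) = -6 + 868/((2*Y + 380) + 364) = -6 + 868/((380 + 2*Y) + 364) = -6 + 868/(744 + 2*Y))
sqrt(-2955979 + E(1337, -293)) = sqrt(-2955979 + 2*(-899 - 3*1337)/(372 + 1337)) = sqrt(-2955979 + 2*(-899 - 4011)/1709) = sqrt(-2955979 + 2*(1/1709)*(-4910)) = sqrt(-2955979 - 9820/1709) = sqrt(-5051777931/1709) = 3*I*sqrt(959276498231)/1709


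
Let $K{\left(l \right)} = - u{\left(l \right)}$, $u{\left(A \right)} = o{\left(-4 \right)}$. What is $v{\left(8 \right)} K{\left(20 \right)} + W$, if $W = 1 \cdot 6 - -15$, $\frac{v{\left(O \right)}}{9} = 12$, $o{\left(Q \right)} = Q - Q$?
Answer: $21$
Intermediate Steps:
$o{\left(Q \right)} = 0$
$v{\left(O \right)} = 108$ ($v{\left(O \right)} = 9 \cdot 12 = 108$)
$u{\left(A \right)} = 0$
$W = 21$ ($W = 6 + 15 = 21$)
$K{\left(l \right)} = 0$ ($K{\left(l \right)} = \left(-1\right) 0 = 0$)
$v{\left(8 \right)} K{\left(20 \right)} + W = 108 \cdot 0 + 21 = 0 + 21 = 21$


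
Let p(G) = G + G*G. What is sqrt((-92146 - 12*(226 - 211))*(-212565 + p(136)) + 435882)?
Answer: 2*sqrt(4476373510) ≈ 1.3381e+5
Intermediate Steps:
p(G) = G + G**2
sqrt((-92146 - 12*(226 - 211))*(-212565 + p(136)) + 435882) = sqrt((-92146 - 12*(226 - 211))*(-212565 + 136*(1 + 136)) + 435882) = sqrt((-92146 - 12*15)*(-212565 + 136*137) + 435882) = sqrt((-92146 - 180)*(-212565 + 18632) + 435882) = sqrt(-92326*(-193933) + 435882) = sqrt(17905058158 + 435882) = sqrt(17905494040) = 2*sqrt(4476373510)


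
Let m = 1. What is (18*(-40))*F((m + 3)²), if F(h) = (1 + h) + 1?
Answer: -12960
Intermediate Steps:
F(h) = 2 + h
(18*(-40))*F((m + 3)²) = (18*(-40))*(2 + (1 + 3)²) = -720*(2 + 4²) = -720*(2 + 16) = -720*18 = -12960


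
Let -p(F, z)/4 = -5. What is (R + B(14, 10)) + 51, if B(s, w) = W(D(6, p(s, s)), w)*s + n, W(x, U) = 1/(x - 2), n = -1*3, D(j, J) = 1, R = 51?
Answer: 85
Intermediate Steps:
p(F, z) = 20 (p(F, z) = -4*(-5) = 20)
n = -3
W(x, U) = 1/(-2 + x)
B(s, w) = -3 - s (B(s, w) = s/(-2 + 1) - 3 = s/(-1) - 3 = -s - 3 = -3 - s)
(R + B(14, 10)) + 51 = (51 + (-3 - 1*14)) + 51 = (51 + (-3 - 14)) + 51 = (51 - 17) + 51 = 34 + 51 = 85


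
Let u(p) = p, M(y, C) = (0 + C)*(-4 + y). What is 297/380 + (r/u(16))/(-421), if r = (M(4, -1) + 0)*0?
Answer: 297/380 ≈ 0.78158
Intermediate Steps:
M(y, C) = C*(-4 + y)
r = 0 (r = (-(-4 + 4) + 0)*0 = (-1*0 + 0)*0 = (0 + 0)*0 = 0*0 = 0)
297/380 + (r/u(16))/(-421) = 297/380 + (0/16)/(-421) = 297*(1/380) + (0*(1/16))*(-1/421) = 297/380 + 0*(-1/421) = 297/380 + 0 = 297/380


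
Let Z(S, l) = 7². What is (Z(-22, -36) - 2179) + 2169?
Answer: 39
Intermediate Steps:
Z(S, l) = 49
(Z(-22, -36) - 2179) + 2169 = (49 - 2179) + 2169 = -2130 + 2169 = 39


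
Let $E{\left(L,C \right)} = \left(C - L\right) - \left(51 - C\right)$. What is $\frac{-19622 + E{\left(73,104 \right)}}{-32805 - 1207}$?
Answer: $\frac{9769}{17006} \approx 0.57444$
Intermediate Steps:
$E{\left(L,C \right)} = -51 - L + 2 C$ ($E{\left(L,C \right)} = \left(C - L\right) + \left(-51 + C\right) = -51 - L + 2 C$)
$\frac{-19622 + E{\left(73,104 \right)}}{-32805 - 1207} = \frac{-19622 - -84}{-32805 - 1207} = \frac{-19622 - -84}{-34012} = \left(-19622 + 84\right) \left(- \frac{1}{34012}\right) = \left(-19538\right) \left(- \frac{1}{34012}\right) = \frac{9769}{17006}$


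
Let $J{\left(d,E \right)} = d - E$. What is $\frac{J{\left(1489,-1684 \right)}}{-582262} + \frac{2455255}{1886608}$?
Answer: $\frac{711807739813}{549250073648} \approx 1.296$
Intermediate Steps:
$\frac{J{\left(1489,-1684 \right)}}{-582262} + \frac{2455255}{1886608} = \frac{1489 - -1684}{-582262} + \frac{2455255}{1886608} = \left(1489 + 1684\right) \left(- \frac{1}{582262}\right) + 2455255 \cdot \frac{1}{1886608} = 3173 \left(- \frac{1}{582262}\right) + \frac{2455255}{1886608} = - \frac{3173}{582262} + \frac{2455255}{1886608} = \frac{711807739813}{549250073648}$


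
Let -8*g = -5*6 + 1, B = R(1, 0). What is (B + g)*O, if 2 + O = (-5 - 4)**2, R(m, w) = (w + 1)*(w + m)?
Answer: 2923/8 ≈ 365.38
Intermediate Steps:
R(m, w) = (1 + w)*(m + w)
B = 1 (B = 1 + 0 + 0**2 + 1*0 = 1 + 0 + 0 + 0 = 1)
g = 29/8 (g = -(-5*6 + 1)/8 = -(-30 + 1)/8 = -1/8*(-29) = 29/8 ≈ 3.6250)
O = 79 (O = -2 + (-5 - 4)**2 = -2 + (-9)**2 = -2 + 81 = 79)
(B + g)*O = (1 + 29/8)*79 = (37/8)*79 = 2923/8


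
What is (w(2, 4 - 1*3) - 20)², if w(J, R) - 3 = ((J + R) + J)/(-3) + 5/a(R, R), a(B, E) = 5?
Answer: 2809/9 ≈ 312.11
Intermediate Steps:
w(J, R) = 4 - 2*J/3 - R/3 (w(J, R) = 3 + (((J + R) + J)/(-3) + 5/5) = 3 + ((R + 2*J)*(-⅓) + 5*(⅕)) = 3 + ((-2*J/3 - R/3) + 1) = 3 + (1 - 2*J/3 - R/3) = 4 - 2*J/3 - R/3)
(w(2, 4 - 1*3) - 20)² = ((4 - ⅔*2 - (4 - 1*3)/3) - 20)² = ((4 - 4/3 - (4 - 3)/3) - 20)² = ((4 - 4/3 - ⅓*1) - 20)² = ((4 - 4/3 - ⅓) - 20)² = (7/3 - 20)² = (-53/3)² = 2809/9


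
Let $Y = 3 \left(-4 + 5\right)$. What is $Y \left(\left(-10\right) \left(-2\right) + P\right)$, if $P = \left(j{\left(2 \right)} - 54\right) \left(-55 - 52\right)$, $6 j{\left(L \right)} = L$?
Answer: $17287$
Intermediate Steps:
$j{\left(L \right)} = \frac{L}{6}$
$P = \frac{17227}{3}$ ($P = \left(\frac{1}{6} \cdot 2 - 54\right) \left(-55 - 52\right) = \left(\frac{1}{3} - 54\right) \left(-107\right) = \left(- \frac{161}{3}\right) \left(-107\right) = \frac{17227}{3} \approx 5742.3$)
$Y = 3$ ($Y = 3 \cdot 1 = 3$)
$Y \left(\left(-10\right) \left(-2\right) + P\right) = 3 \left(\left(-10\right) \left(-2\right) + \frac{17227}{3}\right) = 3 \left(20 + \frac{17227}{3}\right) = 3 \cdot \frac{17287}{3} = 17287$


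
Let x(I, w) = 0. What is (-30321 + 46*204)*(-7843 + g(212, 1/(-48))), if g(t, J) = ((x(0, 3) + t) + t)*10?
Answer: 75436011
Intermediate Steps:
g(t, J) = 20*t (g(t, J) = ((0 + t) + t)*10 = (t + t)*10 = (2*t)*10 = 20*t)
(-30321 + 46*204)*(-7843 + g(212, 1/(-48))) = (-30321 + 46*204)*(-7843 + 20*212) = (-30321 + 9384)*(-7843 + 4240) = -20937*(-3603) = 75436011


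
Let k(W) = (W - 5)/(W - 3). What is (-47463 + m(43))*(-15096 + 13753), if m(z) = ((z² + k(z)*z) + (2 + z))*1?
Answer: 1222886109/20 ≈ 6.1144e+7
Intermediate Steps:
k(W) = (-5 + W)/(-3 + W)
m(z) = 2 + z + z² + z*(-5 + z)/(-3 + z) (m(z) = ((z² + ((-5 + z)/(-3 + z))*z) + (2 + z))*1 = ((z² + z*(-5 + z)/(-3 + z)) + (2 + z))*1 = (2 + z + z² + z*(-5 + z)/(-3 + z))*1 = 2 + z + z² + z*(-5 + z)/(-3 + z))
(-47463 + m(43))*(-15096 + 13753) = (-47463 + (-6 + 43³ - 1*43² - 6*43)/(-3 + 43))*(-15096 + 13753) = (-47463 + (-6 + 79507 - 1*1849 - 258)/40)*(-1343) = (-47463 + (-6 + 79507 - 1849 - 258)/40)*(-1343) = (-47463 + (1/40)*77394)*(-1343) = (-47463 + 38697/20)*(-1343) = -910563/20*(-1343) = 1222886109/20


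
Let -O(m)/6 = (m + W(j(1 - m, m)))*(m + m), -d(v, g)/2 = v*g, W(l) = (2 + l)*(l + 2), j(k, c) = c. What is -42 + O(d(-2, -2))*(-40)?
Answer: -107562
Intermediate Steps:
W(l) = (2 + l)² (W(l) = (2 + l)*(2 + l) = (2 + l)²)
d(v, g) = -2*g*v (d(v, g) = -2*v*g = -2*g*v)
O(m) = -12*m*(m + (2 + m)²) (O(m) = -6*(m + (2 + m)²)*(m + m) = -6*(m + (2 + m)²)*2*m = -12*m*(m + (2 + m)²))
-42 + O(d(-2, -2))*(-40) = -42 - 12*(-2*(-2)*(-2))*(-2*(-2)*(-2) + (2 - 2*(-2)*(-2))²)*(-40) = -42 - 12*(-8)*(-8 + (2 - 8)²)*(-40) = -42 - 12*(-8)*(-8 + (-6)²)*(-40) = -42 - 12*(-8)*(-8 + 36)*(-40) = -42 - 12*(-8)*28*(-40) = -42 + 2688*(-40) = -42 - 107520 = -107562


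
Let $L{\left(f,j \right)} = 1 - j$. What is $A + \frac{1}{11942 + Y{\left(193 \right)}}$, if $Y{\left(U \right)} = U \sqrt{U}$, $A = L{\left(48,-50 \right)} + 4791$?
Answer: $\frac{655714822436}{135422307} - \frac{193 \sqrt{193}}{135422307} \approx 4842.0$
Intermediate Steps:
$A = 4842$ ($A = \left(1 - -50\right) + 4791 = \left(1 + 50\right) + 4791 = 51 + 4791 = 4842$)
$Y{\left(U \right)} = U^{\frac{3}{2}}$
$A + \frac{1}{11942 + Y{\left(193 \right)}} = 4842 + \frac{1}{11942 + 193^{\frac{3}{2}}} = 4842 + \frac{1}{11942 + 193 \sqrt{193}}$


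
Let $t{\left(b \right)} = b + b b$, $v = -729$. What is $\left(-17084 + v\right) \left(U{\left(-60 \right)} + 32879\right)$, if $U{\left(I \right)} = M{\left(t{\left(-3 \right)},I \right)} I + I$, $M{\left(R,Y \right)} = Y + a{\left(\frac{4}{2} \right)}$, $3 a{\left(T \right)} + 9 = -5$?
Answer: $-653719287$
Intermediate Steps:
$a{\left(T \right)} = - \frac{14}{3}$ ($a{\left(T \right)} = -3 + \frac{1}{3} \left(-5\right) = -3 - \frac{5}{3} = - \frac{14}{3}$)
$t{\left(b \right)} = b + b^{2}$
$M{\left(R,Y \right)} = - \frac{14}{3} + Y$ ($M{\left(R,Y \right)} = Y - \frac{14}{3} = - \frac{14}{3} + Y$)
$U{\left(I \right)} = I + I \left(- \frac{14}{3} + I\right)$ ($U{\left(I \right)} = \left(- \frac{14}{3} + I\right) I + I = I \left(- \frac{14}{3} + I\right) + I = I + I \left(- \frac{14}{3} + I\right)$)
$\left(-17084 + v\right) \left(U{\left(-60 \right)} + 32879\right) = \left(-17084 - 729\right) \left(\frac{1}{3} \left(-60\right) \left(-11 + 3 \left(-60\right)\right) + 32879\right) = - 17813 \left(\frac{1}{3} \left(-60\right) \left(-11 - 180\right) + 32879\right) = - 17813 \left(\frac{1}{3} \left(-60\right) \left(-191\right) + 32879\right) = - 17813 \left(3820 + 32879\right) = \left(-17813\right) 36699 = -653719287$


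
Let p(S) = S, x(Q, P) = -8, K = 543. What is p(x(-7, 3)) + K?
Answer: 535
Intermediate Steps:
p(x(-7, 3)) + K = -8 + 543 = 535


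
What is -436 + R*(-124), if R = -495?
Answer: 60944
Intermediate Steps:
-436 + R*(-124) = -436 - 495*(-124) = -436 + 61380 = 60944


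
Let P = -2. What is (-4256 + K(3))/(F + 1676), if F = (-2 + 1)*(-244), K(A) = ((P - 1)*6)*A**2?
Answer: -2209/960 ≈ -2.3010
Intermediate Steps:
K(A) = -18*A**2 (K(A) = ((-2 - 1)*6)*A**2 = (-3*6)*A**2 = -18*A**2)
F = 244 (F = -1*(-244) = 244)
(-4256 + K(3))/(F + 1676) = (-4256 - 18*3**2)/(244 + 1676) = (-4256 - 18*9)/1920 = (-4256 - 162)*(1/1920) = -4418*1/1920 = -2209/960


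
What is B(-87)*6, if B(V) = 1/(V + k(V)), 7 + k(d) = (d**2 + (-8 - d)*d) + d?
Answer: 6/515 ≈ 0.011650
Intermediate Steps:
k(d) = -7 + d + d**2 + d*(-8 - d) (k(d) = -7 + ((d**2 + (-8 - d)*d) + d) = -7 + ((d**2 + d*(-8 - d)) + d) = -7 + (d + d**2 + d*(-8 - d)) = -7 + d + d**2 + d*(-8 - d))
B(V) = 1/(-7 - 6*V) (B(V) = 1/(V + (-7 - 7*V)) = 1/(-7 - 6*V))
B(-87)*6 = -1/(7 + 6*(-87))*6 = -1/(7 - 522)*6 = -1/(-515)*6 = -1*(-1/515)*6 = (1/515)*6 = 6/515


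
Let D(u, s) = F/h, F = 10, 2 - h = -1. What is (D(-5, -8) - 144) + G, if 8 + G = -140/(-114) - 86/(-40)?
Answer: -165629/1140 ≈ -145.29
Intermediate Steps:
h = 3 (h = 2 - 1*(-1) = 2 + 1 = 3)
G = -5269/1140 (G = -8 + (-140/(-114) - 86/(-40)) = -8 + (-140*(-1/114) - 86*(-1/40)) = -8 + (70/57 + 43/20) = -8 + 3851/1140 = -5269/1140 ≈ -4.6219)
D(u, s) = 10/3
(D(-5, -8) - 144) + G = (10/3 - 144) - 5269/1140 = -422/3 - 5269/1140 = -165629/1140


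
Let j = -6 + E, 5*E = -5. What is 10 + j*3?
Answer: -11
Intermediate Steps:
E = -1 (E = (⅕)*(-5) = -1)
j = -7 (j = -6 - 1 = -7)
10 + j*3 = 10 - 7*3 = 10 - 21 = -11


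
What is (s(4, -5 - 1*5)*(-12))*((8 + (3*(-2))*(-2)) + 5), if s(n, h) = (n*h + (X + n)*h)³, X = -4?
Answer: 19200000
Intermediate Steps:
s(n, h) = (h*n + h*(-4 + n))³ (s(n, h) = (n*h + (-4 + n)*h)³ = (h*n + h*(-4 + n))³)
(s(4, -5 - 1*5)*(-12))*((8 + (3*(-2))*(-2)) + 5) = ((8*(-5 - 1*5)³*(-2 + 4)³)*(-12))*((8 + (3*(-2))*(-2)) + 5) = ((8*(-5 - 5)³*2³)*(-12))*((8 - 6*(-2)) + 5) = ((8*(-10)³*8)*(-12))*((8 + 12) + 5) = ((8*(-1000)*8)*(-12))*(20 + 5) = -64000*(-12)*25 = 768000*25 = 19200000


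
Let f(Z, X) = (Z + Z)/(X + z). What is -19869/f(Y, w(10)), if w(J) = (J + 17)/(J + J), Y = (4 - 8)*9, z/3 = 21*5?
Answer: 13967907/160 ≈ 87299.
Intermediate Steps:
z = 315 (z = 3*(21*5) = 3*105 = 315)
Y = -36 (Y = -4*9 = -36)
w(J) = (17 + J)/(2*J) (w(J) = (17 + J)/((2*J)) = (17 + J)*(1/(2*J)) = (17 + J)/(2*J))
f(Z, X) = 2*Z/(315 + X) (f(Z, X) = (Z + Z)/(X + 315) = (2*Z)/(315 + X) = 2*Z/(315 + X))
-19869/f(Y, w(10)) = -19869/(2*(-36)/(315 + (1/2)*(17 + 10)/10)) = -19869/(2*(-36)/(315 + (1/2)*(1/10)*27)) = -19869/(2*(-36)/(315 + 27/20)) = -19869/(2*(-36)/(6327/20)) = -19869/(2*(-36)*(20/6327)) = -19869/(-160/703) = -19869*(-703/160) = 13967907/160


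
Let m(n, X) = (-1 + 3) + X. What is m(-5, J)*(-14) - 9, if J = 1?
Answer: -51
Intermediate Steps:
m(n, X) = 2 + X
m(-5, J)*(-14) - 9 = (2 + 1)*(-14) - 9 = 3*(-14) - 9 = -42 - 9 = -51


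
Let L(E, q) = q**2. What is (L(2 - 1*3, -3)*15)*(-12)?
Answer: -1620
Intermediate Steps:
(L(2 - 1*3, -3)*15)*(-12) = ((-3)**2*15)*(-12) = (9*15)*(-12) = 135*(-12) = -1620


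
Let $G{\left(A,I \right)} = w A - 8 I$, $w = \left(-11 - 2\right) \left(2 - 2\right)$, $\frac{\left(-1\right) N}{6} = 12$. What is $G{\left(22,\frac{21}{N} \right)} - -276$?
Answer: $\frac{835}{3} \approx 278.33$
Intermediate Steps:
$N = -72$ ($N = \left(-6\right) 12 = -72$)
$w = 0$ ($w = \left(-13\right) 0 = 0$)
$G{\left(A,I \right)} = - 8 I$ ($G{\left(A,I \right)} = 0 A - 8 I = 0 - 8 I = - 8 I$)
$G{\left(22,\frac{21}{N} \right)} - -276 = - 8 \frac{21}{-72} - -276 = - 8 \cdot 21 \left(- \frac{1}{72}\right) + 276 = \left(-8\right) \left(- \frac{7}{24}\right) + 276 = \frac{7}{3} + 276 = \frac{835}{3}$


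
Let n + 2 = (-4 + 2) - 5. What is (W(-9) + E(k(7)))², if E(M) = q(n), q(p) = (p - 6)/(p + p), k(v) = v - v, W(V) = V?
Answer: 2401/36 ≈ 66.694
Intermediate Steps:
n = -9 (n = -2 + ((-4 + 2) - 5) = -2 + (-2 - 5) = -2 - 7 = -9)
k(v) = 0
q(p) = (-6 + p)/(2*p) (q(p) = (-6 + p)/((2*p)) = (-6 + p)*(1/(2*p)) = (-6 + p)/(2*p))
E(M) = ⅚ (E(M) = (½)*(-6 - 9)/(-9) = (½)*(-⅑)*(-15) = ⅚)
(W(-9) + E(k(7)))² = (-9 + ⅚)² = (-49/6)² = 2401/36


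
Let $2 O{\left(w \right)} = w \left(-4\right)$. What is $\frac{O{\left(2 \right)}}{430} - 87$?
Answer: $- \frac{18707}{215} \approx -87.009$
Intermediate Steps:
$O{\left(w \right)} = - 2 w$ ($O{\left(w \right)} = \frac{w \left(-4\right)}{2} = \frac{\left(-4\right) w}{2} = - 2 w$)
$\frac{O{\left(2 \right)}}{430} - 87 = \frac{\left(-2\right) 2}{430} - 87 = \left(-4\right) \frac{1}{430} - 87 = - \frac{2}{215} - 87 = - \frac{18707}{215}$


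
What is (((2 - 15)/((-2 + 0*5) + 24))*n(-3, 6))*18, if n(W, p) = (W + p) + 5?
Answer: -936/11 ≈ -85.091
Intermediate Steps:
n(W, p) = 5 + W + p
(((2 - 15)/((-2 + 0*5) + 24))*n(-3, 6))*18 = (((2 - 15)/((-2 + 0*5) + 24))*(5 - 3 + 6))*18 = (-13/((-2 + 0) + 24)*8)*18 = (-13/(-2 + 24)*8)*18 = (-13/22*8)*18 = (-13*1/22*8)*18 = -13/22*8*18 = -52/11*18 = -936/11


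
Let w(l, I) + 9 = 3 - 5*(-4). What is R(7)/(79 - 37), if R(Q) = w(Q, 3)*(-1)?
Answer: -⅓ ≈ -0.33333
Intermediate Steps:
w(l, I) = 14 (w(l, I) = -9 + (3 - 5*(-4)) = -9 + (3 + 20) = -9 + 23 = 14)
R(Q) = -14 (R(Q) = 14*(-1) = -14)
R(7)/(79 - 37) = -14/(79 - 37) = -14/42 = (1/42)*(-14) = -⅓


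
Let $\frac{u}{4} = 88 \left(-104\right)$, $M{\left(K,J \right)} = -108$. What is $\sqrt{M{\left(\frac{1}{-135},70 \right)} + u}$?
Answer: $2 i \sqrt{9179} \approx 191.61 i$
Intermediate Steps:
$u = -36608$ ($u = 4 \cdot 88 \left(-104\right) = 4 \left(-9152\right) = -36608$)
$\sqrt{M{\left(\frac{1}{-135},70 \right)} + u} = \sqrt{-108 - 36608} = \sqrt{-36716} = 2 i \sqrt{9179}$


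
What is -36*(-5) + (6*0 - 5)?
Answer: 175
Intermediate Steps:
-36*(-5) + (6*0 - 5) = 180 + (0 - 5) = 180 - 5 = 175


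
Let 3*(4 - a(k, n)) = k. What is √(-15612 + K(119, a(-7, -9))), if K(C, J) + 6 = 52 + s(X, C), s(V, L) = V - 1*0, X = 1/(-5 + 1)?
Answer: I*√62265/2 ≈ 124.76*I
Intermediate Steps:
a(k, n) = 4 - k/3
X = -¼ (X = 1/(-4) = -¼ ≈ -0.25000)
s(V, L) = V (s(V, L) = V + 0 = V)
K(C, J) = 183/4 (K(C, J) = -6 + (52 - ¼) = -6 + 207/4 = 183/4)
√(-15612 + K(119, a(-7, -9))) = √(-15612 + 183/4) = √(-62265/4) = I*√62265/2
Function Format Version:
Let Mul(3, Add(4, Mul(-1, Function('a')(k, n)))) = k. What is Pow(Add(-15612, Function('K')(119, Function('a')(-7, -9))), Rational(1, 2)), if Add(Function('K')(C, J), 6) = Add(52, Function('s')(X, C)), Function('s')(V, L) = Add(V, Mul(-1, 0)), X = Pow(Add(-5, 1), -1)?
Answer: Mul(Rational(1, 2), I, Pow(62265, Rational(1, 2))) ≈ Mul(124.76, I)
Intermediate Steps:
Function('a')(k, n) = Add(4, Mul(Rational(-1, 3), k))
X = Rational(-1, 4) (X = Pow(-4, -1) = Rational(-1, 4) ≈ -0.25000)
Function('s')(V, L) = V (Function('s')(V, L) = Add(V, 0) = V)
Function('K')(C, J) = Rational(183, 4) (Function('K')(C, J) = Add(-6, Add(52, Rational(-1, 4))) = Add(-6, Rational(207, 4)) = Rational(183, 4))
Pow(Add(-15612, Function('K')(119, Function('a')(-7, -9))), Rational(1, 2)) = Pow(Add(-15612, Rational(183, 4)), Rational(1, 2)) = Pow(Rational(-62265, 4), Rational(1, 2)) = Mul(Rational(1, 2), I, Pow(62265, Rational(1, 2)))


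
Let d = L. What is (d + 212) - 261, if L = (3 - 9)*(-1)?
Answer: -43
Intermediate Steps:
L = 6 (L = -6*(-1) = 6)
d = 6
(d + 212) - 261 = (6 + 212) - 261 = 218 - 261 = -43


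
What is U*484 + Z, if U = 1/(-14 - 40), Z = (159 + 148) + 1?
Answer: 8074/27 ≈ 299.04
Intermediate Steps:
Z = 308 (Z = 307 + 1 = 308)
U = -1/54 (U = 1/(-54) = -1/54 ≈ -0.018519)
U*484 + Z = -1/54*484 + 308 = -242/27 + 308 = 8074/27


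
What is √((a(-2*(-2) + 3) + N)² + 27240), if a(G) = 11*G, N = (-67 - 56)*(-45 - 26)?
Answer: 2*√19410835 ≈ 8811.5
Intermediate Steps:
N = 8733 (N = -123*(-71) = 8733)
√((a(-2*(-2) + 3) + N)² + 27240) = √((11*(-2*(-2) + 3) + 8733)² + 27240) = √((11*(4 + 3) + 8733)² + 27240) = √((11*7 + 8733)² + 27240) = √((77 + 8733)² + 27240) = √(8810² + 27240) = √(77616100 + 27240) = √77643340 = 2*√19410835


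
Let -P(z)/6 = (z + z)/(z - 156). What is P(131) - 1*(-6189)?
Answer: 156297/25 ≈ 6251.9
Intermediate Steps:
P(z) = -12*z/(-156 + z) (P(z) = -6*(z + z)/(z - 156) = -6*2*z/(-156 + z) = -12*z/(-156 + z))
P(131) - 1*(-6189) = -12*131/(-156 + 131) - 1*(-6189) = -12*131/(-25) + 6189 = -12*131*(-1/25) + 6189 = 1572/25 + 6189 = 156297/25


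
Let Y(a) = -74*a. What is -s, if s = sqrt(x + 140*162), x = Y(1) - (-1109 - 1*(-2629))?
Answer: -sqrt(21086) ≈ -145.21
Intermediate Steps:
x = -1594 (x = -74*1 - (-1109 - 1*(-2629)) = -74 - (-1109 + 2629) = -74 - 1*1520 = -74 - 1520 = -1594)
s = sqrt(21086) (s = sqrt(-1594 + 140*162) = sqrt(-1594 + 22680) = sqrt(21086) ≈ 145.21)
-s = -sqrt(21086)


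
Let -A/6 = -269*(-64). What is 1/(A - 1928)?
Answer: -1/105224 ≈ -9.5035e-6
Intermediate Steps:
A = -103296 (A = -(-1614)*(-64) = -6*17216 = -103296)
1/(A - 1928) = 1/(-103296 - 1928) = 1/(-105224) = -1/105224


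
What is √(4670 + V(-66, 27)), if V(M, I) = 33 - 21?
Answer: √4682 ≈ 68.425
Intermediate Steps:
V(M, I) = 12
√(4670 + V(-66, 27)) = √(4670 + 12) = √4682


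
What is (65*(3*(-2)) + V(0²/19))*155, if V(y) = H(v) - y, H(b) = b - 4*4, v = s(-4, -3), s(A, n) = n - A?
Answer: -62775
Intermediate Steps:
v = 1 (v = -3 - 1*(-4) = -3 + 4 = 1)
H(b) = -16 + b (H(b) = b - 16 = -16 + b)
V(y) = -15 - y (V(y) = (-16 + 1) - y = -15 - y)
(65*(3*(-2)) + V(0²/19))*155 = (65*(3*(-2)) + (-15 - 0²/19))*155 = (65*(-6) + (-15 - 0/19))*155 = (-390 + (-15 - 1*0))*155 = (-390 + (-15 + 0))*155 = (-390 - 15)*155 = -405*155 = -62775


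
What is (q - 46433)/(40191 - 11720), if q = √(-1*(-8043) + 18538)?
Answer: -46433/28471 + √26581/28471 ≈ -1.6252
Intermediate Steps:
q = √26581 (q = √(8043 + 18538) = √26581 ≈ 163.04)
(q - 46433)/(40191 - 11720) = (√26581 - 46433)/(40191 - 11720) = (-46433 + √26581)/28471 = (-46433 + √26581)*(1/28471) = -46433/28471 + √26581/28471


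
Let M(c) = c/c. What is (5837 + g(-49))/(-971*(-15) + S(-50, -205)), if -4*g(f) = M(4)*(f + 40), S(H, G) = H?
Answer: 23357/58060 ≈ 0.40229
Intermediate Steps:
M(c) = 1
g(f) = -10 - f/4 (g(f) = -(f + 40)/4 = -(40 + f)/4 = -10 - f/4)
(5837 + g(-49))/(-971*(-15) + S(-50, -205)) = (5837 + (-10 - 1/4*(-49)))/(-971*(-15) - 50) = (5837 + (-10 + 49/4))/(14565 - 50) = (5837 + 9/4)/14515 = (23357/4)*(1/14515) = 23357/58060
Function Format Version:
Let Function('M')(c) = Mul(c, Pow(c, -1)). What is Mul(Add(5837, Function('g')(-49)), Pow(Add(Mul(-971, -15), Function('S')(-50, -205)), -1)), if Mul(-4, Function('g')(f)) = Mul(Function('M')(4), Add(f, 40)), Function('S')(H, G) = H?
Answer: Rational(23357, 58060) ≈ 0.40229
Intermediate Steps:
Function('M')(c) = 1
Function('g')(f) = Add(-10, Mul(Rational(-1, 4), f)) (Function('g')(f) = Mul(Rational(-1, 4), Mul(1, Add(f, 40))) = Mul(Rational(-1, 4), Mul(1, Add(40, f))) = Mul(Rational(-1, 4), Add(40, f)) = Add(-10, Mul(Rational(-1, 4), f)))
Mul(Add(5837, Function('g')(-49)), Pow(Add(Mul(-971, -15), Function('S')(-50, -205)), -1)) = Mul(Add(5837, Add(-10, Mul(Rational(-1, 4), -49))), Pow(Add(Mul(-971, -15), -50), -1)) = Mul(Add(5837, Add(-10, Rational(49, 4))), Pow(Add(14565, -50), -1)) = Mul(Add(5837, Rational(9, 4)), Pow(14515, -1)) = Mul(Rational(23357, 4), Rational(1, 14515)) = Rational(23357, 58060)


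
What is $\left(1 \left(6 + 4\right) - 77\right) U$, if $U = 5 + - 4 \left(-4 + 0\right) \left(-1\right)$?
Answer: $737$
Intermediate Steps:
$U = -11$ ($U = 5 + \left(-4\right) \left(-4\right) \left(-1\right) = 5 + 16 \left(-1\right) = 5 - 16 = -11$)
$\left(1 \left(6 + 4\right) - 77\right) U = \left(1 \left(6 + 4\right) - 77\right) \left(-11\right) = \left(1 \cdot 10 - 77\right) \left(-11\right) = \left(10 - 77\right) \left(-11\right) = \left(-67\right) \left(-11\right) = 737$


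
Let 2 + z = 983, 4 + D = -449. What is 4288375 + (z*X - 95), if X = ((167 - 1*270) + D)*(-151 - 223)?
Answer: 208281344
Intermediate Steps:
D = -453 (D = -4 - 449 = -453)
z = 981 (z = -2 + 983 = 981)
X = 207944 (X = ((167 - 1*270) - 453)*(-151 - 223) = ((167 - 270) - 453)*(-374) = (-103 - 453)*(-374) = -556*(-374) = 207944)
4288375 + (z*X - 95) = 4288375 + (981*207944 - 95) = 4288375 + (203993064 - 95) = 4288375 + 203992969 = 208281344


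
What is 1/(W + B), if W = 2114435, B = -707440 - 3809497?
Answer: -1/2402502 ≈ -4.1623e-7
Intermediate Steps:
B = -4516937
1/(W + B) = 1/(2114435 - 4516937) = 1/(-2402502) = -1/2402502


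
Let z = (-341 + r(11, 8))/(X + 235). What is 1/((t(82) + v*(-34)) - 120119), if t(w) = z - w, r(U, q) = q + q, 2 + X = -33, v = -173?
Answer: -8/914565 ≈ -8.7473e-6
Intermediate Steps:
X = -35 (X = -2 - 33 = -35)
r(U, q) = 2*q
z = -13/8 (z = (-341 + 2*8)/(-35 + 235) = (-341 + 16)/200 = -325*1/200 = -13/8 ≈ -1.6250)
t(w) = -13/8 - w
1/((t(82) + v*(-34)) - 120119) = 1/(((-13/8 - 1*82) - 173*(-34)) - 120119) = 1/(((-13/8 - 82) + 5882) - 120119) = 1/((-669/8 + 5882) - 120119) = 1/(46387/8 - 120119) = 1/(-914565/8) = -8/914565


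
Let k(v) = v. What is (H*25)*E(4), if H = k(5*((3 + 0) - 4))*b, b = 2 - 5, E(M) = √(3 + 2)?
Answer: 375*√5 ≈ 838.53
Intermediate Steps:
E(M) = √5
b = -3
H = 15 (H = (5*((3 + 0) - 4))*(-3) = (5*(3 - 4))*(-3) = (5*(-1))*(-3) = -5*(-3) = 15)
(H*25)*E(4) = (15*25)*√5 = 375*√5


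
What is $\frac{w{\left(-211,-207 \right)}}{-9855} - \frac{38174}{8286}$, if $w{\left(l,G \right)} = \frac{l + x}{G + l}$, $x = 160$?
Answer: $- \frac{8736334247}{1896292530} \approx -4.6071$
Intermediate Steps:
$w{\left(l,G \right)} = \frac{160 + l}{G + l}$ ($w{\left(l,G \right)} = \frac{l + 160}{G + l} = \frac{160 + l}{G + l}$)
$\frac{w{\left(-211,-207 \right)}}{-9855} - \frac{38174}{8286} = \frac{\frac{1}{-207 - 211} \left(160 - 211\right)}{-9855} - \frac{38174}{8286} = \frac{1}{-418} \left(-51\right) \left(- \frac{1}{9855}\right) - \frac{19087}{4143} = \left(- \frac{1}{418}\right) \left(-51\right) \left(- \frac{1}{9855}\right) - \frac{19087}{4143} = \frac{51}{418} \left(- \frac{1}{9855}\right) - \frac{19087}{4143} = - \frac{17}{1373130} - \frac{19087}{4143} = - \frac{8736334247}{1896292530}$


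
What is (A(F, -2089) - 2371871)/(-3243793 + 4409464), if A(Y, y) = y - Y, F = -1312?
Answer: -2372648/1165671 ≈ -2.0354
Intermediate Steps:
(A(F, -2089) - 2371871)/(-3243793 + 4409464) = ((-2089 - 1*(-1312)) - 2371871)/(-3243793 + 4409464) = ((-2089 + 1312) - 2371871)/1165671 = (-777 - 2371871)*(1/1165671) = -2372648*1/1165671 = -2372648/1165671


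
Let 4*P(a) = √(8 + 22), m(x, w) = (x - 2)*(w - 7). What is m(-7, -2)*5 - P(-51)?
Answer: 405 - √30/4 ≈ 403.63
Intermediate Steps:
m(x, w) = (-7 + w)*(-2 + x) (m(x, w) = (-2 + x)*(-7 + w) = (-7 + w)*(-2 + x))
P(a) = √30/4 (P(a) = √(8 + 22)/4 = √30/4)
m(-7, -2)*5 - P(-51) = (14 - 7*(-7) - 2*(-2) - 2*(-7))*5 - √30/4 = (14 + 49 + 4 + 14)*5 - √30/4 = 81*5 - √30/4 = 405 - √30/4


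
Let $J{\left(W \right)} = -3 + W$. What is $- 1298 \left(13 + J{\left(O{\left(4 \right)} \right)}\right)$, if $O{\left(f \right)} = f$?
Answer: $-18172$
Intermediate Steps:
$- 1298 \left(13 + J{\left(O{\left(4 \right)} \right)}\right) = - 1298 \left(13 + \left(-3 + 4\right)\right) = - 1298 \left(13 + 1\right) = \left(-1298\right) 14 = -18172$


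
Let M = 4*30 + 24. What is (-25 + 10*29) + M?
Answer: 409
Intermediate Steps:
M = 144 (M = 120 + 24 = 144)
(-25 + 10*29) + M = (-25 + 10*29) + 144 = (-25 + 290) + 144 = 265 + 144 = 409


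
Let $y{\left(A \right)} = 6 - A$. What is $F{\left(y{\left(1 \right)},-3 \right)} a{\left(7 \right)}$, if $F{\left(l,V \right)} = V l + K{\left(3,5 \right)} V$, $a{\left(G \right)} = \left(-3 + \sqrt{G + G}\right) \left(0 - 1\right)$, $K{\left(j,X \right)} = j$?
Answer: $-72 + 24 \sqrt{14} \approx 17.8$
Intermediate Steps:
$a{\left(G \right)} = 3 - \sqrt{2} \sqrt{G}$ ($a{\left(G \right)} = \left(-3 + \sqrt{2 G}\right) \left(-1\right) = \left(-3 + \sqrt{2} \sqrt{G}\right) \left(-1\right) = 3 - \sqrt{2} \sqrt{G}$)
$F{\left(l,V \right)} = 3 V + V l$ ($F{\left(l,V \right)} = V l + 3 V = 3 V + V l$)
$F{\left(y{\left(1 \right)},-3 \right)} a{\left(7 \right)} = - 3 \left(3 + \left(6 - 1\right)\right) \left(3 - \sqrt{2} \sqrt{7}\right) = - 3 \left(3 + \left(6 - 1\right)\right) \left(3 - \sqrt{14}\right) = - 3 \left(3 + 5\right) \left(3 - \sqrt{14}\right) = \left(-3\right) 8 \left(3 - \sqrt{14}\right) = - 24 \left(3 - \sqrt{14}\right) = -72 + 24 \sqrt{14}$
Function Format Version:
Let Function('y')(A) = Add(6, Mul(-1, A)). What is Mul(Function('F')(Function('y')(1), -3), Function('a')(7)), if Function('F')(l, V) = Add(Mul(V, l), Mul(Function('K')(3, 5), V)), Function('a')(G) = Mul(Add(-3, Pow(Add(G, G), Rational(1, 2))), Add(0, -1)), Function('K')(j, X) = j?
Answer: Add(-72, Mul(24, Pow(14, Rational(1, 2)))) ≈ 17.800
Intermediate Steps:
Function('a')(G) = Add(3, Mul(-1, Pow(2, Rational(1, 2)), Pow(G, Rational(1, 2)))) (Function('a')(G) = Mul(Add(-3, Pow(Mul(2, G), Rational(1, 2))), -1) = Mul(Add(-3, Mul(Pow(2, Rational(1, 2)), Pow(G, Rational(1, 2)))), -1) = Add(3, Mul(-1, Pow(2, Rational(1, 2)), Pow(G, Rational(1, 2)))))
Function('F')(l, V) = Add(Mul(3, V), Mul(V, l)) (Function('F')(l, V) = Add(Mul(V, l), Mul(3, V)) = Add(Mul(3, V), Mul(V, l)))
Mul(Function('F')(Function('y')(1), -3), Function('a')(7)) = Mul(Mul(-3, Add(3, Add(6, Mul(-1, 1)))), Add(3, Mul(-1, Pow(2, Rational(1, 2)), Pow(7, Rational(1, 2))))) = Mul(Mul(-3, Add(3, Add(6, -1))), Add(3, Mul(-1, Pow(14, Rational(1, 2))))) = Mul(Mul(-3, Add(3, 5)), Add(3, Mul(-1, Pow(14, Rational(1, 2))))) = Mul(Mul(-3, 8), Add(3, Mul(-1, Pow(14, Rational(1, 2))))) = Mul(-24, Add(3, Mul(-1, Pow(14, Rational(1, 2))))) = Add(-72, Mul(24, Pow(14, Rational(1, 2))))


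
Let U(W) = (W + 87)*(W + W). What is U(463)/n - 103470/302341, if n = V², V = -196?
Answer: 37501841945/2903682964 ≈ 12.915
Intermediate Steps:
U(W) = 2*W*(87 + W) (U(W) = (87 + W)*(2*W) = 2*W*(87 + W))
n = 38416 (n = (-196)² = 38416)
U(463)/n - 103470/302341 = (2*463*(87 + 463))/38416 - 103470/302341 = (2*463*550)*(1/38416) - 103470*1/302341 = 509300*(1/38416) - 103470/302341 = 127325/9604 - 103470/302341 = 37501841945/2903682964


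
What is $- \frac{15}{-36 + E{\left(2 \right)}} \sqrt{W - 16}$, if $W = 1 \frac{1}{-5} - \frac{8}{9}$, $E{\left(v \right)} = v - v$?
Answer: $\frac{i \sqrt{3845}}{36} \approx 1.7224 i$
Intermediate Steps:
$E{\left(v \right)} = 0$
$W = - \frac{49}{45}$ ($W = 1 \left(- \frac{1}{5}\right) - \frac{8}{9} = - \frac{1}{5} - \frac{8}{9} = - \frac{49}{45} \approx -1.0889$)
$- \frac{15}{-36 + E{\left(2 \right)}} \sqrt{W - 16} = - \frac{15}{-36 + 0} \sqrt{- \frac{49}{45} - 16} = - \frac{15}{-36} \sqrt{- \frac{769}{45}} = \left(-15\right) \left(- \frac{1}{36}\right) \frac{i \sqrt{3845}}{15} = \frac{5 \frac{i \sqrt{3845}}{15}}{12} = \frac{i \sqrt{3845}}{36}$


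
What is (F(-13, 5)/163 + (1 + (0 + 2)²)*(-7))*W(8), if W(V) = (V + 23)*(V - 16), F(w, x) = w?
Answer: 1418064/163 ≈ 8699.8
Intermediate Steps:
W(V) = (-16 + V)*(23 + V) (W(V) = (23 + V)*(-16 + V) = (-16 + V)*(23 + V))
(F(-13, 5)/163 + (1 + (0 + 2)²)*(-7))*W(8) = (-13/163 + (1 + (0 + 2)²)*(-7))*(-368 + 8² + 7*8) = (-13*1/163 + (1 + 2²)*(-7))*(-368 + 64 + 56) = (-13/163 + (1 + 4)*(-7))*(-248) = (-13/163 + 5*(-7))*(-248) = (-13/163 - 35)*(-248) = -5718/163*(-248) = 1418064/163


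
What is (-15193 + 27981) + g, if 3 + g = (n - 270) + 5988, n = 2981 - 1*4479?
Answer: 17005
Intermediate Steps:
n = -1498 (n = 2981 - 4479 = -1498)
g = 4217 (g = -3 + ((-1498 - 270) + 5988) = -3 + (-1768 + 5988) = -3 + 4220 = 4217)
(-15193 + 27981) + g = (-15193 + 27981) + 4217 = 12788 + 4217 = 17005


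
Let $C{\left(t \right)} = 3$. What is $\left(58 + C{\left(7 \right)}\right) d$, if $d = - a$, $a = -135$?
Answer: $8235$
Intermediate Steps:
$d = 135$ ($d = \left(-1\right) \left(-135\right) = 135$)
$\left(58 + C{\left(7 \right)}\right) d = \left(58 + 3\right) 135 = 61 \cdot 135 = 8235$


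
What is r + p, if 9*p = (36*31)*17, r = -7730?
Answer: -5622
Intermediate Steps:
p = 2108 (p = ((36*31)*17)/9 = (1116*17)/9 = (⅑)*18972 = 2108)
r + p = -7730 + 2108 = -5622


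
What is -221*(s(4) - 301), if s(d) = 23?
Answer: 61438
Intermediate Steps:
-221*(s(4) - 301) = -221*(23 - 301) = -221*(-278) = 61438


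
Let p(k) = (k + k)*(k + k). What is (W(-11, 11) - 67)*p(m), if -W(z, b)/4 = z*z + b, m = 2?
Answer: -9520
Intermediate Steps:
W(z, b) = -4*b - 4*z² (W(z, b) = -4*(z*z + b) = -4*(z² + b) = -4*(b + z²) = -4*b - 4*z²)
p(k) = 4*k² (p(k) = (2*k)*(2*k) = 4*k²)
(W(-11, 11) - 67)*p(m) = ((-4*11 - 4*(-11)²) - 67)*(4*2²) = ((-44 - 4*121) - 67)*(4*4) = ((-44 - 484) - 67)*16 = (-528 - 67)*16 = -595*16 = -9520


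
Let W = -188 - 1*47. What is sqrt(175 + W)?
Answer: 2*I*sqrt(15) ≈ 7.746*I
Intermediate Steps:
W = -235 (W = -188 - 47 = -235)
sqrt(175 + W) = sqrt(175 - 235) = sqrt(-60) = 2*I*sqrt(15)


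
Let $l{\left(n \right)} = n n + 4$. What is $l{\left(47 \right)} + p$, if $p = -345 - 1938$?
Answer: $-70$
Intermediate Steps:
$l{\left(n \right)} = 4 + n^{2}$ ($l{\left(n \right)} = n^{2} + 4 = 4 + n^{2}$)
$p = -2283$
$l{\left(47 \right)} + p = \left(4 + 47^{2}\right) - 2283 = \left(4 + 2209\right) - 2283 = 2213 - 2283 = -70$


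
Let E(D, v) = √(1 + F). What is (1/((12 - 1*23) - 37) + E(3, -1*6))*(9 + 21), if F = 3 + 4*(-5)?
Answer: -5/8 + 120*I ≈ -0.625 + 120.0*I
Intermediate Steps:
F = -17 (F = 3 - 20 = -17)
E(D, v) = 4*I (E(D, v) = √(1 - 17) = √(-16) = 4*I)
(1/((12 - 1*23) - 37) + E(3, -1*6))*(9 + 21) = (1/((12 - 1*23) - 37) + 4*I)*(9 + 21) = (1/((12 - 23) - 37) + 4*I)*30 = (1/(-11 - 37) + 4*I)*30 = (1/(-48) + 4*I)*30 = (-1/48 + 4*I)*30 = -5/8 + 120*I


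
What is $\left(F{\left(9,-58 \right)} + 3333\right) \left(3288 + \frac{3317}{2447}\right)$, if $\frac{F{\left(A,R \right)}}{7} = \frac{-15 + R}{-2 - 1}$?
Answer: $\frac{84595547030}{7341} \approx 1.1524 \cdot 10^{7}$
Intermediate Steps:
$F{\left(A,R \right)} = 35 - \frac{7 R}{3}$ ($F{\left(A,R \right)} = 7 \frac{-15 + R}{-2 - 1} = 7 \frac{-15 + R}{-3} = 7 \left(-15 + R\right) \left(- \frac{1}{3}\right) = 7 \left(5 - \frac{R}{3}\right) = 35 - \frac{7 R}{3}$)
$\left(F{\left(9,-58 \right)} + 3333\right) \left(3288 + \frac{3317}{2447}\right) = \left(\left(35 - - \frac{406}{3}\right) + 3333\right) \left(3288 + \frac{3317}{2447}\right) = \left(\left(35 + \frac{406}{3}\right) + 3333\right) \left(3288 + 3317 \cdot \frac{1}{2447}\right) = \left(\frac{511}{3} + 3333\right) \left(3288 + \frac{3317}{2447}\right) = \frac{10510}{3} \cdot \frac{8049053}{2447} = \frac{84595547030}{7341}$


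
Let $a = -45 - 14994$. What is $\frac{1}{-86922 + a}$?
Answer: $- \frac{1}{101961} \approx -9.8077 \cdot 10^{-6}$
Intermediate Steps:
$a = -15039$ ($a = -45 - 14994 = -15039$)
$\frac{1}{-86922 + a} = \frac{1}{-86922 - 15039} = \frac{1}{-101961} = - \frac{1}{101961}$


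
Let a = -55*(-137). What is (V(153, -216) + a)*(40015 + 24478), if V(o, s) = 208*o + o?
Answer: 2548247416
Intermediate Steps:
a = 7535
V(o, s) = 209*o
(V(153, -216) + a)*(40015 + 24478) = (209*153 + 7535)*(40015 + 24478) = (31977 + 7535)*64493 = 39512*64493 = 2548247416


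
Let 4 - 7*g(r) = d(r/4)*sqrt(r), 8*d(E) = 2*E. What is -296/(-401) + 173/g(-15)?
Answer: 499477080/2995871 - 290640*I*sqrt(15)/7471 ≈ 166.72 - 150.67*I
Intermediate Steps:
d(E) = E/4 (d(E) = (2*E)/8 = E/4)
g(r) = 4/7 - r**(3/2)/112 (g(r) = 4/7 - (r/4)/4*sqrt(r)/7 = 4/7 - r/16*sqrt(r)/7 = 4/7 - r**(3/2)/112)
-296/(-401) + 173/g(-15) = -296/(-401) + 173/(4/7 - (-15)*I*sqrt(15)/112) = -296*(-1/401) + 173/(4/7 - (-15)*I*sqrt(15)/112) = 296/401 + 173/(4/7 + 15*I*sqrt(15)/112)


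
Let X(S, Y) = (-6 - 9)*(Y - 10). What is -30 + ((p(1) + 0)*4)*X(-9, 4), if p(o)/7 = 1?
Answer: 2490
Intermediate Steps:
X(S, Y) = 150 - 15*Y (X(S, Y) = -15*(-10 + Y) = 150 - 15*Y)
p(o) = 7 (p(o) = 7*1 = 7)
-30 + ((p(1) + 0)*4)*X(-9, 4) = -30 + ((7 + 0)*4)*(150 - 15*4) = -30 + (7*4)*(150 - 60) = -30 + 28*90 = -30 + 2520 = 2490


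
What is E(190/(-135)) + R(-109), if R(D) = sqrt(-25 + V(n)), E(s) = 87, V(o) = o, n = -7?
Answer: 87 + 4*I*sqrt(2) ≈ 87.0 + 5.6569*I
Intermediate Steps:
R(D) = 4*I*sqrt(2) (R(D) = sqrt(-25 - 7) = sqrt(-32) = 4*I*sqrt(2))
E(190/(-135)) + R(-109) = 87 + 4*I*sqrt(2)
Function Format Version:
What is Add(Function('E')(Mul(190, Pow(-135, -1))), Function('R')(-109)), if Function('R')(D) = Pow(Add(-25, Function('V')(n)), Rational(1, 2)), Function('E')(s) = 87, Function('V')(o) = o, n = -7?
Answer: Add(87, Mul(4, I, Pow(2, Rational(1, 2)))) ≈ Add(87.000, Mul(5.6569, I))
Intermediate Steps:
Function('R')(D) = Mul(4, I, Pow(2, Rational(1, 2))) (Function('R')(D) = Pow(Add(-25, -7), Rational(1, 2)) = Pow(-32, Rational(1, 2)) = Mul(4, I, Pow(2, Rational(1, 2))))
Add(Function('E')(Mul(190, Pow(-135, -1))), Function('R')(-109)) = Add(87, Mul(4, I, Pow(2, Rational(1, 2))))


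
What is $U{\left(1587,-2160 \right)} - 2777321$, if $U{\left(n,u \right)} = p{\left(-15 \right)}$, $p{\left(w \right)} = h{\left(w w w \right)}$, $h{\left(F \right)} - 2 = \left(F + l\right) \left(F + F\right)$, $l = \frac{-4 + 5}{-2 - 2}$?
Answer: $\frac{40011237}{2} \approx 2.0006 \cdot 10^{7}$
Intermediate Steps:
$l = - \frac{1}{4}$ ($l = 1 \frac{1}{-4} = 1 \left(- \frac{1}{4}\right) = - \frac{1}{4} \approx -0.25$)
$h{\left(F \right)} = 2 + 2 F \left(- \frac{1}{4} + F\right)$ ($h{\left(F \right)} = 2 + \left(F - \frac{1}{4}\right) \left(F + F\right) = 2 + \left(- \frac{1}{4} + F\right) 2 F = 2 + 2 F \left(- \frac{1}{4} + F\right)$)
$p{\left(w \right)} = 2 + 2 w^{6} - \frac{w^{3}}{2}$ ($p{\left(w \right)} = 2 + 2 \left(w w w\right)^{2} - \frac{w w w}{2} = 2 + 2 \left(w^{2} w\right)^{2} - \frac{w^{2} w}{2} = 2 + 2 \left(w^{3}\right)^{2} - \frac{w^{3}}{2} = 2 + 2 w^{6} - \frac{w^{3}}{2}$)
$U{\left(n,u \right)} = \frac{45565879}{2}$ ($U{\left(n,u \right)} = 2 + 2 \left(-15\right)^{6} - \frac{\left(-15\right)^{3}}{2} = 2 + 2 \cdot 11390625 - - \frac{3375}{2} = 2 + 22781250 + \frac{3375}{2} = \frac{45565879}{2}$)
$U{\left(1587,-2160 \right)} - 2777321 = \frac{45565879}{2} - 2777321 = \frac{40011237}{2}$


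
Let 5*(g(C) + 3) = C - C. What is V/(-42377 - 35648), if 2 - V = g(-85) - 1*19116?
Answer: -19121/78025 ≈ -0.24506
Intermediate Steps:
g(C) = -3 (g(C) = -3 + (C - C)/5 = -3 + (⅕)*0 = -3 + 0 = -3)
V = 19121 (V = 2 - (-3 - 1*19116) = 2 - (-3 - 19116) = 2 - 1*(-19119) = 2 + 19119 = 19121)
V/(-42377 - 35648) = 19121/(-42377 - 35648) = 19121/(-78025) = 19121*(-1/78025) = -19121/78025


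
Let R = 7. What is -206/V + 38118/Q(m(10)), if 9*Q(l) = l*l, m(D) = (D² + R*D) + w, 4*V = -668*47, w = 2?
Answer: 1349393971/116102408 ≈ 11.622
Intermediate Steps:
V = -7849 (V = (-668*47)/4 = (¼)*(-31396) = -7849)
m(D) = 2 + D² + 7*D (m(D) = (D² + 7*D) + 2 = 2 + D² + 7*D)
Q(l) = l²/9 (Q(l) = (l*l)/9 = l²/9)
-206/V + 38118/Q(m(10)) = -206/(-7849) + 38118/(((2 + 10² + 7*10)²/9)) = -206*(-1/7849) + 38118/(((2 + 100 + 70)²/9)) = 206/7849 + 38118/(((⅑)*172²)) = 206/7849 + 38118/(((⅑)*29584)) = 206/7849 + 38118/(29584/9) = 206/7849 + 38118*(9/29584) = 206/7849 + 171531/14792 = 1349393971/116102408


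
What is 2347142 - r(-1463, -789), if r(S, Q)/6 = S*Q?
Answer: -4578700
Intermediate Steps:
r(S, Q) = 6*Q*S (r(S, Q) = 6*(S*Q) = 6*(Q*S) = 6*Q*S)
2347142 - r(-1463, -789) = 2347142 - 6*(-789)*(-1463) = 2347142 - 1*6925842 = 2347142 - 6925842 = -4578700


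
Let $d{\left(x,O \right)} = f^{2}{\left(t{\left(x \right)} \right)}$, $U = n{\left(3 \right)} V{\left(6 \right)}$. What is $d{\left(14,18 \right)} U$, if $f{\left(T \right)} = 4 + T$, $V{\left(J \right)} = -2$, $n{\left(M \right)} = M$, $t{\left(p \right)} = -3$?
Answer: $-6$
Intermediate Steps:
$U = -6$ ($U = 3 \left(-2\right) = -6$)
$d{\left(x,O \right)} = 1$ ($d{\left(x,O \right)} = \left(4 - 3\right)^{2} = 1^{2} = 1$)
$d{\left(14,18 \right)} U = 1 \left(-6\right) = -6$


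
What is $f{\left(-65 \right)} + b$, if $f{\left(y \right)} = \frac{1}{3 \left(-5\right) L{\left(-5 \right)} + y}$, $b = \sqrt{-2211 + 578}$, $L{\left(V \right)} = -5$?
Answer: $\frac{1}{10} + i \sqrt{1633} \approx 0.1 + 40.41 i$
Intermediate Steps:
$b = i \sqrt{1633}$ ($b = \sqrt{-1633} = i \sqrt{1633} \approx 40.41 i$)
$f{\left(y \right)} = \frac{1}{75 + y}$ ($f{\left(y \right)} = \frac{1}{3 \left(-5\right) \left(-5\right) + y} = \frac{1}{\left(-15\right) \left(-5\right) + y} = \frac{1}{75 + y}$)
$f{\left(-65 \right)} + b = \frac{1}{75 - 65} + i \sqrt{1633} = \frac{1}{10} + i \sqrt{1633}$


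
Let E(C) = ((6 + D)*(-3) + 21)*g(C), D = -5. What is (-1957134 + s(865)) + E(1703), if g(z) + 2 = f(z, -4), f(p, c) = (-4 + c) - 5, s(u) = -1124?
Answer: -1958528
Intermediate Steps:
f(p, c) = -9 + c
g(z) = -15 (g(z) = -2 + (-9 - 4) = -2 - 13 = -15)
E(C) = -270 (E(C) = ((6 - 5)*(-3) + 21)*(-15) = (1*(-3) + 21)*(-15) = (-3 + 21)*(-15) = 18*(-15) = -270)
(-1957134 + s(865)) + E(1703) = (-1957134 - 1124) - 270 = -1958258 - 270 = -1958528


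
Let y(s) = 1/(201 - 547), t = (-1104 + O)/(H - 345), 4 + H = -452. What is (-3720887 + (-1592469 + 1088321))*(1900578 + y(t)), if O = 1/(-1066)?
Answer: -2778382961074545/346 ≈ -8.0300e+12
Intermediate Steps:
H = -456 (H = -4 - 452 = -456)
O = -1/1066 ≈ -0.00093809
t = 1176865/853866 (t = (-1104 - 1/1066)/(-456 - 345) = -1176865/1066/(-801) = -1176865/1066*(-1/801) = 1176865/853866 ≈ 1.3783)
y(s) = -1/346 (y(s) = 1/(-346) = -1/346)
(-3720887 + (-1592469 + 1088321))*(1900578 + y(t)) = (-3720887 + (-1592469 + 1088321))*(1900578 - 1/346) = (-3720887 - 504148)*(657599987/346) = -4225035*657599987/346 = -2778382961074545/346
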